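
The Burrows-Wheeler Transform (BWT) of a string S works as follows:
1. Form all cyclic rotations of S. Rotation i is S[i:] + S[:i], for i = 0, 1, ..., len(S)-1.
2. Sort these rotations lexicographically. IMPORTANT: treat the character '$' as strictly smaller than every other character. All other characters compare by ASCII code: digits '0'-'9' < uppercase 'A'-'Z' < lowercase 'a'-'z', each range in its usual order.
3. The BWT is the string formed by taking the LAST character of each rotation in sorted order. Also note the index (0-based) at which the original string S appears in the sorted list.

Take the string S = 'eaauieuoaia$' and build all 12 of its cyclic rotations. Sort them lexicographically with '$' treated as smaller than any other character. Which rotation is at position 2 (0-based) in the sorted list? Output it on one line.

All 12 rotations (rotation i = S[i:]+S[:i]):
  rot[0] = eaauieuoaia$
  rot[1] = aauieuoaia$e
  rot[2] = auieuoaia$ea
  rot[3] = uieuoaia$eaa
  rot[4] = ieuoaia$eaau
  rot[5] = euoaia$eaaui
  rot[6] = uoaia$eaauie
  rot[7] = oaia$eaauieu
  rot[8] = aia$eaauieuo
  rot[9] = ia$eaauieuoa
  rot[10] = a$eaauieuoai
  rot[11] = $eaauieuoaia
Sorted (with $ < everything):
  sorted[0] = $eaauieuoaia
  sorted[1] = a$eaauieuoai
  sorted[2] = aauieuoaia$e
  sorted[3] = aia$eaauieuo
  sorted[4] = auieuoaia$ea
  sorted[5] = eaauieuoaia$
  sorted[6] = euoaia$eaaui
  sorted[7] = ia$eaauieuoa
  sorted[8] = ieuoaia$eaau
  sorted[9] = oaia$eaauieu
  sorted[10] = uieuoaia$eaa
  sorted[11] = uoaia$eaauie
sorted[2] = aauieuoaia$e

Answer: aauieuoaia$e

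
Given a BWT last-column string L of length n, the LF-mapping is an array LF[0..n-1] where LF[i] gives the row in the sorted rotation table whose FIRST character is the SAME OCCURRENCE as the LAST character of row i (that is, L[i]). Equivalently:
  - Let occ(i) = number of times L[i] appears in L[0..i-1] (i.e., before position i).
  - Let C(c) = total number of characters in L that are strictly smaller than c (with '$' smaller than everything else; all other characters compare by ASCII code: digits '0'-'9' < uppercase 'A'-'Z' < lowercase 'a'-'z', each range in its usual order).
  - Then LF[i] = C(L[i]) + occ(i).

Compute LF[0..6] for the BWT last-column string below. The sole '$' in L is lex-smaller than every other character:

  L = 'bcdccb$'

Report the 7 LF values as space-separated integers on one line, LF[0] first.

Char counts: '$':1, 'b':2, 'c':3, 'd':1
C (first-col start): C('$')=0, C('b')=1, C('c')=3, C('d')=6
L[0]='b': occ=0, LF[0]=C('b')+0=1+0=1
L[1]='c': occ=0, LF[1]=C('c')+0=3+0=3
L[2]='d': occ=0, LF[2]=C('d')+0=6+0=6
L[3]='c': occ=1, LF[3]=C('c')+1=3+1=4
L[4]='c': occ=2, LF[4]=C('c')+2=3+2=5
L[5]='b': occ=1, LF[5]=C('b')+1=1+1=2
L[6]='$': occ=0, LF[6]=C('$')+0=0+0=0

Answer: 1 3 6 4 5 2 0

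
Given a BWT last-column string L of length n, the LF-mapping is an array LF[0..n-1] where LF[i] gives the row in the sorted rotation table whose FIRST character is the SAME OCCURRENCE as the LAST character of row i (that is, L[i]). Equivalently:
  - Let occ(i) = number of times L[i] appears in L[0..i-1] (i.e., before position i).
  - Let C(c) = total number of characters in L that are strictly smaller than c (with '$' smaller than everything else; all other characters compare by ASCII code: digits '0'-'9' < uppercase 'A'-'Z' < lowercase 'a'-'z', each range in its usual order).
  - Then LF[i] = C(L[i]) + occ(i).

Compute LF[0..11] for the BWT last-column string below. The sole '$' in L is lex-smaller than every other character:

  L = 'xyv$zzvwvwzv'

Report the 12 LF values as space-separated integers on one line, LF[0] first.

Char counts: '$':1, 'v':4, 'w':2, 'x':1, 'y':1, 'z':3
C (first-col start): C('$')=0, C('v')=1, C('w')=5, C('x')=7, C('y')=8, C('z')=9
L[0]='x': occ=0, LF[0]=C('x')+0=7+0=7
L[1]='y': occ=0, LF[1]=C('y')+0=8+0=8
L[2]='v': occ=0, LF[2]=C('v')+0=1+0=1
L[3]='$': occ=0, LF[3]=C('$')+0=0+0=0
L[4]='z': occ=0, LF[4]=C('z')+0=9+0=9
L[5]='z': occ=1, LF[5]=C('z')+1=9+1=10
L[6]='v': occ=1, LF[6]=C('v')+1=1+1=2
L[7]='w': occ=0, LF[7]=C('w')+0=5+0=5
L[8]='v': occ=2, LF[8]=C('v')+2=1+2=3
L[9]='w': occ=1, LF[9]=C('w')+1=5+1=6
L[10]='z': occ=2, LF[10]=C('z')+2=9+2=11
L[11]='v': occ=3, LF[11]=C('v')+3=1+3=4

Answer: 7 8 1 0 9 10 2 5 3 6 11 4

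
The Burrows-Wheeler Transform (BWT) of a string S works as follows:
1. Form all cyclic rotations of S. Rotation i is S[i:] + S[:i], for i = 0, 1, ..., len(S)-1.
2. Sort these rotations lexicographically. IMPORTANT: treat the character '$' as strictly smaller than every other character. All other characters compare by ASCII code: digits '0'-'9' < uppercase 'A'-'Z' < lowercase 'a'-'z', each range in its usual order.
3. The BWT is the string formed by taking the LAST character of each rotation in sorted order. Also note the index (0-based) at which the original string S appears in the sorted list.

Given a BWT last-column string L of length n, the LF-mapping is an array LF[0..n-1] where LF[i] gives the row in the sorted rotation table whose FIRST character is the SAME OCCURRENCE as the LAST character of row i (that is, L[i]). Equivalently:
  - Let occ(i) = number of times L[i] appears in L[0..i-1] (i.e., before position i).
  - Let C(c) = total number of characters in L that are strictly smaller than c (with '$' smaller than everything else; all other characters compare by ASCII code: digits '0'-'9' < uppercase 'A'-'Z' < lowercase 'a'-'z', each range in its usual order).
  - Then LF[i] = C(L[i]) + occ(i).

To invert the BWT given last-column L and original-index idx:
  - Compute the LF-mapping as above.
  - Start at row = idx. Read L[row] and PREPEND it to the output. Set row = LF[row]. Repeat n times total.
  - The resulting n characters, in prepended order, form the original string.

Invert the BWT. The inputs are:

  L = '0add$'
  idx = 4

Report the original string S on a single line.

Answer: dda0$

Derivation:
LF mapping: 1 2 3 4 0
Walk LF starting at row 4, prepending L[row]:
  step 1: row=4, L[4]='$', prepend. Next row=LF[4]=0
  step 2: row=0, L[0]='0', prepend. Next row=LF[0]=1
  step 3: row=1, L[1]='a', prepend. Next row=LF[1]=2
  step 4: row=2, L[2]='d', prepend. Next row=LF[2]=3
  step 5: row=3, L[3]='d', prepend. Next row=LF[3]=4
Reversed output: dda0$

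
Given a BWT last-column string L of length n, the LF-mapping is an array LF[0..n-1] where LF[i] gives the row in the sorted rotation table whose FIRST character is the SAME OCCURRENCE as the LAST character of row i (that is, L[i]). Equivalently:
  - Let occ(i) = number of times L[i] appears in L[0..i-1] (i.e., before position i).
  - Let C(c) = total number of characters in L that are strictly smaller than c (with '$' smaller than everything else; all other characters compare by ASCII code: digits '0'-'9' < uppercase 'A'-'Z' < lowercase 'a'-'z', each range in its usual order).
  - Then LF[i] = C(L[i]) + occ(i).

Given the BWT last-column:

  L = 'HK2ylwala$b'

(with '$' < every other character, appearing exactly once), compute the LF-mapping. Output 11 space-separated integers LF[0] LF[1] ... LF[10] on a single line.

Char counts: '$':1, '2':1, 'H':1, 'K':1, 'a':2, 'b':1, 'l':2, 'w':1, 'y':1
C (first-col start): C('$')=0, C('2')=1, C('H')=2, C('K')=3, C('a')=4, C('b')=6, C('l')=7, C('w')=9, C('y')=10
L[0]='H': occ=0, LF[0]=C('H')+0=2+0=2
L[1]='K': occ=0, LF[1]=C('K')+0=3+0=3
L[2]='2': occ=0, LF[2]=C('2')+0=1+0=1
L[3]='y': occ=0, LF[3]=C('y')+0=10+0=10
L[4]='l': occ=0, LF[4]=C('l')+0=7+0=7
L[5]='w': occ=0, LF[5]=C('w')+0=9+0=9
L[6]='a': occ=0, LF[6]=C('a')+0=4+0=4
L[7]='l': occ=1, LF[7]=C('l')+1=7+1=8
L[8]='a': occ=1, LF[8]=C('a')+1=4+1=5
L[9]='$': occ=0, LF[9]=C('$')+0=0+0=0
L[10]='b': occ=0, LF[10]=C('b')+0=6+0=6

Answer: 2 3 1 10 7 9 4 8 5 0 6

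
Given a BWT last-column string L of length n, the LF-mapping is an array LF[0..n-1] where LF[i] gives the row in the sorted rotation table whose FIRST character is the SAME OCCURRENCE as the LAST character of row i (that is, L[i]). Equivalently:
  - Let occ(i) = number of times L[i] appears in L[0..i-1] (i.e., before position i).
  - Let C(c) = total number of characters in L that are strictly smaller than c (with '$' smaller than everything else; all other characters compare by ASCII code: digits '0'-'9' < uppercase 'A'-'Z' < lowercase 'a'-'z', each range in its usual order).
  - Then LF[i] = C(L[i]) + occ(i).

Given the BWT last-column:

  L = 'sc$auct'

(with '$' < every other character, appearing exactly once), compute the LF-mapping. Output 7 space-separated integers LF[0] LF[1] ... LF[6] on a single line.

Char counts: '$':1, 'a':1, 'c':2, 's':1, 't':1, 'u':1
C (first-col start): C('$')=0, C('a')=1, C('c')=2, C('s')=4, C('t')=5, C('u')=6
L[0]='s': occ=0, LF[0]=C('s')+0=4+0=4
L[1]='c': occ=0, LF[1]=C('c')+0=2+0=2
L[2]='$': occ=0, LF[2]=C('$')+0=0+0=0
L[3]='a': occ=0, LF[3]=C('a')+0=1+0=1
L[4]='u': occ=0, LF[4]=C('u')+0=6+0=6
L[5]='c': occ=1, LF[5]=C('c')+1=2+1=3
L[6]='t': occ=0, LF[6]=C('t')+0=5+0=5

Answer: 4 2 0 1 6 3 5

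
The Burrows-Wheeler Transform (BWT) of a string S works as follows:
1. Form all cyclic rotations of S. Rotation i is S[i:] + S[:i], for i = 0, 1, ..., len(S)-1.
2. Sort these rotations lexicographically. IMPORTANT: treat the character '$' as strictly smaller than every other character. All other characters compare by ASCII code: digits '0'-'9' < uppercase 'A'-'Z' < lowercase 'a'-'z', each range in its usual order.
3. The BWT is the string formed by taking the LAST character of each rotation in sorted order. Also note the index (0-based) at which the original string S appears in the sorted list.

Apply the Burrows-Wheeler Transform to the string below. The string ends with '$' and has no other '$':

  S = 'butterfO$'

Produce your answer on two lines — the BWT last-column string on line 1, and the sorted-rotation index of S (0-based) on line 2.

Answer: Of$tretub
2

Derivation:
All 9 rotations (rotation i = S[i:]+S[:i]):
  rot[0] = butterfO$
  rot[1] = utterfO$b
  rot[2] = tterfO$bu
  rot[3] = terfO$but
  rot[4] = erfO$butt
  rot[5] = rfO$butte
  rot[6] = fO$butter
  rot[7] = O$butterf
  rot[8] = $butterfO
Sorted (with $ < everything):
  sorted[0] = $butterfO  (last char: 'O')
  sorted[1] = O$butterf  (last char: 'f')
  sorted[2] = butterfO$  (last char: '$')
  sorted[3] = erfO$butt  (last char: 't')
  sorted[4] = fO$butter  (last char: 'r')
  sorted[5] = rfO$butte  (last char: 'e')
  sorted[6] = terfO$but  (last char: 't')
  sorted[7] = tterfO$bu  (last char: 'u')
  sorted[8] = utterfO$b  (last char: 'b')
Last column: Of$tretub
Original string S is at sorted index 2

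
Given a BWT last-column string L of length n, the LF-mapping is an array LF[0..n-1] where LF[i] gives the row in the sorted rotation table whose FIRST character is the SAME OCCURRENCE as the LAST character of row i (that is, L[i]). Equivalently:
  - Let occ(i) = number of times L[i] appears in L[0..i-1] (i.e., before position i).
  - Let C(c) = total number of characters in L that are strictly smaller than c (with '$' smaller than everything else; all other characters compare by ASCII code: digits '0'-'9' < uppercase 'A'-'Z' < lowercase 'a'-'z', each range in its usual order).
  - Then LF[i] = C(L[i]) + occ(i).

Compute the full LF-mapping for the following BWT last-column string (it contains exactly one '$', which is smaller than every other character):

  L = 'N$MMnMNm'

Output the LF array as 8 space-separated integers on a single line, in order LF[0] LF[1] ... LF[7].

Char counts: '$':1, 'M':3, 'N':2, 'm':1, 'n':1
C (first-col start): C('$')=0, C('M')=1, C('N')=4, C('m')=6, C('n')=7
L[0]='N': occ=0, LF[0]=C('N')+0=4+0=4
L[1]='$': occ=0, LF[1]=C('$')+0=0+0=0
L[2]='M': occ=0, LF[2]=C('M')+0=1+0=1
L[3]='M': occ=1, LF[3]=C('M')+1=1+1=2
L[4]='n': occ=0, LF[4]=C('n')+0=7+0=7
L[5]='M': occ=2, LF[5]=C('M')+2=1+2=3
L[6]='N': occ=1, LF[6]=C('N')+1=4+1=5
L[7]='m': occ=0, LF[7]=C('m')+0=6+0=6

Answer: 4 0 1 2 7 3 5 6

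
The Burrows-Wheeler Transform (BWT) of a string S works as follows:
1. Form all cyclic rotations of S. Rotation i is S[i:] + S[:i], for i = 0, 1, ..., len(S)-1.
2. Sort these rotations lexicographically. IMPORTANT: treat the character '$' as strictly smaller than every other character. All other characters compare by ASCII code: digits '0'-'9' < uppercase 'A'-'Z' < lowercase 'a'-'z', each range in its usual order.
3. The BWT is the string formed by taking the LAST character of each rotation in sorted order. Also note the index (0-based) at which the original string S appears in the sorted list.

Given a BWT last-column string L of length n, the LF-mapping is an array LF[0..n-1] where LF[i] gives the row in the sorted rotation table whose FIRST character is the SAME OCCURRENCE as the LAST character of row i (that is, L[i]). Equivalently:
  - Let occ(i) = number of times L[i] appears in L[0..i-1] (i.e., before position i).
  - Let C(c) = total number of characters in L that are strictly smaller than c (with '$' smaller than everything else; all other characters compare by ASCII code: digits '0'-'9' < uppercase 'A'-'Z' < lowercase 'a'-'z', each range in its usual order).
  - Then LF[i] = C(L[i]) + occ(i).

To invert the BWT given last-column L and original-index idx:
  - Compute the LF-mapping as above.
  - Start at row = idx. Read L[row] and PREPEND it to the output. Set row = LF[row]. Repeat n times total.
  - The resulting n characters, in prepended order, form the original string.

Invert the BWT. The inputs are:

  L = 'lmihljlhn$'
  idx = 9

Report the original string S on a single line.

LF mapping: 5 8 3 1 6 4 7 2 9 0
Walk LF starting at row 9, prepending L[row]:
  step 1: row=9, L[9]='$', prepend. Next row=LF[9]=0
  step 2: row=0, L[0]='l', prepend. Next row=LF[0]=5
  step 3: row=5, L[5]='j', prepend. Next row=LF[5]=4
  step 4: row=4, L[4]='l', prepend. Next row=LF[4]=6
  step 5: row=6, L[6]='l', prepend. Next row=LF[6]=7
  step 6: row=7, L[7]='h', prepend. Next row=LF[7]=2
  step 7: row=2, L[2]='i', prepend. Next row=LF[2]=3
  step 8: row=3, L[3]='h', prepend. Next row=LF[3]=1
  step 9: row=1, L[1]='m', prepend. Next row=LF[1]=8
  step 10: row=8, L[8]='n', prepend. Next row=LF[8]=9
Reversed output: nmhihlljl$

Answer: nmhihlljl$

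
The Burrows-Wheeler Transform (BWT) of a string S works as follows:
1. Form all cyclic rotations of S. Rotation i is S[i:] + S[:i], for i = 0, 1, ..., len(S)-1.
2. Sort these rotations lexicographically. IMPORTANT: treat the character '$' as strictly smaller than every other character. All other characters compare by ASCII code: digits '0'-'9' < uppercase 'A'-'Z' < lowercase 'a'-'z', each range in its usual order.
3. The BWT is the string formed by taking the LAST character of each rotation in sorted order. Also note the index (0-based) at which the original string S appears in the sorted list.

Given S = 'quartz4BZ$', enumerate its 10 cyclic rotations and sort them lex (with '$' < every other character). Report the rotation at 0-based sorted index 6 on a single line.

Answer: rtz4BZ$qua

Derivation:
All 10 rotations (rotation i = S[i:]+S[:i]):
  rot[0] = quartz4BZ$
  rot[1] = uartz4BZ$q
  rot[2] = artz4BZ$qu
  rot[3] = rtz4BZ$qua
  rot[4] = tz4BZ$quar
  rot[5] = z4BZ$quart
  rot[6] = 4BZ$quartz
  rot[7] = BZ$quartz4
  rot[8] = Z$quartz4B
  rot[9] = $quartz4BZ
Sorted (with $ < everything):
  sorted[0] = $quartz4BZ
  sorted[1] = 4BZ$quartz
  sorted[2] = BZ$quartz4
  sorted[3] = Z$quartz4B
  sorted[4] = artz4BZ$qu
  sorted[5] = quartz4BZ$
  sorted[6] = rtz4BZ$qua
  sorted[7] = tz4BZ$quar
  sorted[8] = uartz4BZ$q
  sorted[9] = z4BZ$quart
sorted[6] = rtz4BZ$qua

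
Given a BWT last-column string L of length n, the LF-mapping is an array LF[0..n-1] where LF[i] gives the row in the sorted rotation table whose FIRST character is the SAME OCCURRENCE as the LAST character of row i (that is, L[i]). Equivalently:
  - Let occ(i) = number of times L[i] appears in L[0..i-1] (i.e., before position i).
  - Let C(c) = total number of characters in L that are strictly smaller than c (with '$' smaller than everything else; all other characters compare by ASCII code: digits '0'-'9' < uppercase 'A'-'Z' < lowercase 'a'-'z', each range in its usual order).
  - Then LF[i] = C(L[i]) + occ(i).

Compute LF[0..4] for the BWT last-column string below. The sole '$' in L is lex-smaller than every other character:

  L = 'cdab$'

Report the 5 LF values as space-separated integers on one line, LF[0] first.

Answer: 3 4 1 2 0

Derivation:
Char counts: '$':1, 'a':1, 'b':1, 'c':1, 'd':1
C (first-col start): C('$')=0, C('a')=1, C('b')=2, C('c')=3, C('d')=4
L[0]='c': occ=0, LF[0]=C('c')+0=3+0=3
L[1]='d': occ=0, LF[1]=C('d')+0=4+0=4
L[2]='a': occ=0, LF[2]=C('a')+0=1+0=1
L[3]='b': occ=0, LF[3]=C('b')+0=2+0=2
L[4]='$': occ=0, LF[4]=C('$')+0=0+0=0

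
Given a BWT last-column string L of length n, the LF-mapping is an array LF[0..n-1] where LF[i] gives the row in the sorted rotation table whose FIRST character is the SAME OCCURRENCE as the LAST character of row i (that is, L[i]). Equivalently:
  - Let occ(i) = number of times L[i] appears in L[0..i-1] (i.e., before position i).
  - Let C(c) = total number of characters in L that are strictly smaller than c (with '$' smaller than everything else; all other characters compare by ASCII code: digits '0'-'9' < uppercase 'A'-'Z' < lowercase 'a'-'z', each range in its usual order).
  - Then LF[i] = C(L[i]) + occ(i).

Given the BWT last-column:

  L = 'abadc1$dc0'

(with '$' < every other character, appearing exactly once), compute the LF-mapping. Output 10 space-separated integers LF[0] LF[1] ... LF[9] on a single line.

Answer: 3 5 4 8 6 2 0 9 7 1

Derivation:
Char counts: '$':1, '0':1, '1':1, 'a':2, 'b':1, 'c':2, 'd':2
C (first-col start): C('$')=0, C('0')=1, C('1')=2, C('a')=3, C('b')=5, C('c')=6, C('d')=8
L[0]='a': occ=0, LF[0]=C('a')+0=3+0=3
L[1]='b': occ=0, LF[1]=C('b')+0=5+0=5
L[2]='a': occ=1, LF[2]=C('a')+1=3+1=4
L[3]='d': occ=0, LF[3]=C('d')+0=8+0=8
L[4]='c': occ=0, LF[4]=C('c')+0=6+0=6
L[5]='1': occ=0, LF[5]=C('1')+0=2+0=2
L[6]='$': occ=0, LF[6]=C('$')+0=0+0=0
L[7]='d': occ=1, LF[7]=C('d')+1=8+1=9
L[8]='c': occ=1, LF[8]=C('c')+1=6+1=7
L[9]='0': occ=0, LF[9]=C('0')+0=1+0=1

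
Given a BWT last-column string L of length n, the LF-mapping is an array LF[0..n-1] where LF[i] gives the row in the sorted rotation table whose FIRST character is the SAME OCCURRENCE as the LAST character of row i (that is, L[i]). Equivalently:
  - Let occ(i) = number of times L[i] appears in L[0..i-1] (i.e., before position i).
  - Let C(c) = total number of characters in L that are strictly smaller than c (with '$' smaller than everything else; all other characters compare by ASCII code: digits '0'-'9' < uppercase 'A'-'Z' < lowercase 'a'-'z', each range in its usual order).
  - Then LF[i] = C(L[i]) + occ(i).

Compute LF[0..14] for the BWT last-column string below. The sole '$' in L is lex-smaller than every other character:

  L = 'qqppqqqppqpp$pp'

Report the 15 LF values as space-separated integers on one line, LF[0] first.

Char counts: '$':1, 'p':8, 'q':6
C (first-col start): C('$')=0, C('p')=1, C('q')=9
L[0]='q': occ=0, LF[0]=C('q')+0=9+0=9
L[1]='q': occ=1, LF[1]=C('q')+1=9+1=10
L[2]='p': occ=0, LF[2]=C('p')+0=1+0=1
L[3]='p': occ=1, LF[3]=C('p')+1=1+1=2
L[4]='q': occ=2, LF[4]=C('q')+2=9+2=11
L[5]='q': occ=3, LF[5]=C('q')+3=9+3=12
L[6]='q': occ=4, LF[6]=C('q')+4=9+4=13
L[7]='p': occ=2, LF[7]=C('p')+2=1+2=3
L[8]='p': occ=3, LF[8]=C('p')+3=1+3=4
L[9]='q': occ=5, LF[9]=C('q')+5=9+5=14
L[10]='p': occ=4, LF[10]=C('p')+4=1+4=5
L[11]='p': occ=5, LF[11]=C('p')+5=1+5=6
L[12]='$': occ=0, LF[12]=C('$')+0=0+0=0
L[13]='p': occ=6, LF[13]=C('p')+6=1+6=7
L[14]='p': occ=7, LF[14]=C('p')+7=1+7=8

Answer: 9 10 1 2 11 12 13 3 4 14 5 6 0 7 8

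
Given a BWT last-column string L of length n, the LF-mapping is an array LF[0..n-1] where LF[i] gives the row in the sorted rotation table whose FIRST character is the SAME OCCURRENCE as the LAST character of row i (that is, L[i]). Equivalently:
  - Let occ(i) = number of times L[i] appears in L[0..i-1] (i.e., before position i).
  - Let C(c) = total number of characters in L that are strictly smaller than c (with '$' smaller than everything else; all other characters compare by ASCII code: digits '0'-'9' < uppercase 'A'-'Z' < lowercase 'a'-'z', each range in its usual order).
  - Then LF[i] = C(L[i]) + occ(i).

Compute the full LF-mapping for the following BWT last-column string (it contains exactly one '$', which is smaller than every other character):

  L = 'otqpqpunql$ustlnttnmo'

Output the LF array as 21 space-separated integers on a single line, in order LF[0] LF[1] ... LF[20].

Char counts: '$':1, 'l':2, 'm':1, 'n':3, 'o':2, 'p':2, 'q':3, 's':1, 't':4, 'u':2
C (first-col start): C('$')=0, C('l')=1, C('m')=3, C('n')=4, C('o')=7, C('p')=9, C('q')=11, C('s')=14, C('t')=15, C('u')=19
L[0]='o': occ=0, LF[0]=C('o')+0=7+0=7
L[1]='t': occ=0, LF[1]=C('t')+0=15+0=15
L[2]='q': occ=0, LF[2]=C('q')+0=11+0=11
L[3]='p': occ=0, LF[3]=C('p')+0=9+0=9
L[4]='q': occ=1, LF[4]=C('q')+1=11+1=12
L[5]='p': occ=1, LF[5]=C('p')+1=9+1=10
L[6]='u': occ=0, LF[6]=C('u')+0=19+0=19
L[7]='n': occ=0, LF[7]=C('n')+0=4+0=4
L[8]='q': occ=2, LF[8]=C('q')+2=11+2=13
L[9]='l': occ=0, LF[9]=C('l')+0=1+0=1
L[10]='$': occ=0, LF[10]=C('$')+0=0+0=0
L[11]='u': occ=1, LF[11]=C('u')+1=19+1=20
L[12]='s': occ=0, LF[12]=C('s')+0=14+0=14
L[13]='t': occ=1, LF[13]=C('t')+1=15+1=16
L[14]='l': occ=1, LF[14]=C('l')+1=1+1=2
L[15]='n': occ=1, LF[15]=C('n')+1=4+1=5
L[16]='t': occ=2, LF[16]=C('t')+2=15+2=17
L[17]='t': occ=3, LF[17]=C('t')+3=15+3=18
L[18]='n': occ=2, LF[18]=C('n')+2=4+2=6
L[19]='m': occ=0, LF[19]=C('m')+0=3+0=3
L[20]='o': occ=1, LF[20]=C('o')+1=7+1=8

Answer: 7 15 11 9 12 10 19 4 13 1 0 20 14 16 2 5 17 18 6 3 8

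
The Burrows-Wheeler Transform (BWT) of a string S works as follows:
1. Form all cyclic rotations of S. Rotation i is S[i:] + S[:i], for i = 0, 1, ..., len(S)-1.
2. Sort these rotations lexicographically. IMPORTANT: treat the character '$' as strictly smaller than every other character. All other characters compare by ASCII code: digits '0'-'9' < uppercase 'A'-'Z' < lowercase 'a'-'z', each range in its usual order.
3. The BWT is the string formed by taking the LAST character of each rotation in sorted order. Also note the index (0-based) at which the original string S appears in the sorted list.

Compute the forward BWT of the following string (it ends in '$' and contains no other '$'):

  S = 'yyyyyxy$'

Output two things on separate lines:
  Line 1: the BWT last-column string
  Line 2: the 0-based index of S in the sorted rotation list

All 8 rotations (rotation i = S[i:]+S[:i]):
  rot[0] = yyyyyxy$
  rot[1] = yyyyxy$y
  rot[2] = yyyxy$yy
  rot[3] = yyxy$yyy
  rot[4] = yxy$yyyy
  rot[5] = xy$yyyyy
  rot[6] = y$yyyyyx
  rot[7] = $yyyyyxy
Sorted (with $ < everything):
  sorted[0] = $yyyyyxy  (last char: 'y')
  sorted[1] = xy$yyyyy  (last char: 'y')
  sorted[2] = y$yyyyyx  (last char: 'x')
  sorted[3] = yxy$yyyy  (last char: 'y')
  sorted[4] = yyxy$yyy  (last char: 'y')
  sorted[5] = yyyxy$yy  (last char: 'y')
  sorted[6] = yyyyxy$y  (last char: 'y')
  sorted[7] = yyyyyxy$  (last char: '$')
Last column: yyxyyyy$
Original string S is at sorted index 7

Answer: yyxyyyy$
7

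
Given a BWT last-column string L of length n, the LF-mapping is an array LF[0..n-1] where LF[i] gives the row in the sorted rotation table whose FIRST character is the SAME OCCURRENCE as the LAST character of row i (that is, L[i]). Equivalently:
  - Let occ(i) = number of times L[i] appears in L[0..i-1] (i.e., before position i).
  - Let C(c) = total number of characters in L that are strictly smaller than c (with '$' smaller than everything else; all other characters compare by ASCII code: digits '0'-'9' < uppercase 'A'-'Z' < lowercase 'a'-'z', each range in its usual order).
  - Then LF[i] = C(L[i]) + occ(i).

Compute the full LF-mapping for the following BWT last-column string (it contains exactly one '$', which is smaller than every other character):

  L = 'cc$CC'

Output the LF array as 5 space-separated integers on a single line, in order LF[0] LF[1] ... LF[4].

Char counts: '$':1, 'C':2, 'c':2
C (first-col start): C('$')=0, C('C')=1, C('c')=3
L[0]='c': occ=0, LF[0]=C('c')+0=3+0=3
L[1]='c': occ=1, LF[1]=C('c')+1=3+1=4
L[2]='$': occ=0, LF[2]=C('$')+0=0+0=0
L[3]='C': occ=0, LF[3]=C('C')+0=1+0=1
L[4]='C': occ=1, LF[4]=C('C')+1=1+1=2

Answer: 3 4 0 1 2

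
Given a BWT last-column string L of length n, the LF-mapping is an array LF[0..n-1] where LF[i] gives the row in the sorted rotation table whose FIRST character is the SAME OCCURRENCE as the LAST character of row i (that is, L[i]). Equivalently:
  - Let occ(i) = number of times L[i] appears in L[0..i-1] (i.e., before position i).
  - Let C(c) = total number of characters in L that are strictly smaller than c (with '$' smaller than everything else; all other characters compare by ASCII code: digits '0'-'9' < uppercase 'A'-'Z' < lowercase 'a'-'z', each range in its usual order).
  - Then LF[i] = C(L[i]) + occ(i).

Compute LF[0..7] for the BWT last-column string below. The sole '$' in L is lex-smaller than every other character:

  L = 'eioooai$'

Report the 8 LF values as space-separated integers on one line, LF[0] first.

Char counts: '$':1, 'a':1, 'e':1, 'i':2, 'o':3
C (first-col start): C('$')=0, C('a')=1, C('e')=2, C('i')=3, C('o')=5
L[0]='e': occ=0, LF[0]=C('e')+0=2+0=2
L[1]='i': occ=0, LF[1]=C('i')+0=3+0=3
L[2]='o': occ=0, LF[2]=C('o')+0=5+0=5
L[3]='o': occ=1, LF[3]=C('o')+1=5+1=6
L[4]='o': occ=2, LF[4]=C('o')+2=5+2=7
L[5]='a': occ=0, LF[5]=C('a')+0=1+0=1
L[6]='i': occ=1, LF[6]=C('i')+1=3+1=4
L[7]='$': occ=0, LF[7]=C('$')+0=0+0=0

Answer: 2 3 5 6 7 1 4 0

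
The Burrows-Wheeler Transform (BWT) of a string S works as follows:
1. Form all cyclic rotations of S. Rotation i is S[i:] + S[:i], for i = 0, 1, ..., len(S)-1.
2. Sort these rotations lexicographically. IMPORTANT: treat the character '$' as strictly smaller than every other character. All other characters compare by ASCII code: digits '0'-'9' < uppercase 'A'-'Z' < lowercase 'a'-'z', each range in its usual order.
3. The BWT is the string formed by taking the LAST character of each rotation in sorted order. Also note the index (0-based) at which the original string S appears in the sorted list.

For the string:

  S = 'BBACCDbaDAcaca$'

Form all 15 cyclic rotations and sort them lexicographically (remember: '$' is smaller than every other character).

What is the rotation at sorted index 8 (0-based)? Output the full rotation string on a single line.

Answer: DbaDAcaca$BBACC

Derivation:
All 15 rotations (rotation i = S[i:]+S[:i]):
  rot[0] = BBACCDbaDAcaca$
  rot[1] = BACCDbaDAcaca$B
  rot[2] = ACCDbaDAcaca$BB
  rot[3] = CCDbaDAcaca$BBA
  rot[4] = CDbaDAcaca$BBAC
  rot[5] = DbaDAcaca$BBACC
  rot[6] = baDAcaca$BBACCD
  rot[7] = aDAcaca$BBACCDb
  rot[8] = DAcaca$BBACCDba
  rot[9] = Acaca$BBACCDbaD
  rot[10] = caca$BBACCDbaDA
  rot[11] = aca$BBACCDbaDAc
  rot[12] = ca$BBACCDbaDAca
  rot[13] = a$BBACCDbaDAcac
  rot[14] = $BBACCDbaDAcaca
Sorted (with $ < everything):
  sorted[0] = $BBACCDbaDAcaca
  sorted[1] = ACCDbaDAcaca$BB
  sorted[2] = Acaca$BBACCDbaD
  sorted[3] = BACCDbaDAcaca$B
  sorted[4] = BBACCDbaDAcaca$
  sorted[5] = CCDbaDAcaca$BBA
  sorted[6] = CDbaDAcaca$BBAC
  sorted[7] = DAcaca$BBACCDba
  sorted[8] = DbaDAcaca$BBACC
  sorted[9] = a$BBACCDbaDAcac
  sorted[10] = aDAcaca$BBACCDb
  sorted[11] = aca$BBACCDbaDAc
  sorted[12] = baDAcaca$BBACCD
  sorted[13] = ca$BBACCDbaDAca
  sorted[14] = caca$BBACCDbaDA
sorted[8] = DbaDAcaca$BBACC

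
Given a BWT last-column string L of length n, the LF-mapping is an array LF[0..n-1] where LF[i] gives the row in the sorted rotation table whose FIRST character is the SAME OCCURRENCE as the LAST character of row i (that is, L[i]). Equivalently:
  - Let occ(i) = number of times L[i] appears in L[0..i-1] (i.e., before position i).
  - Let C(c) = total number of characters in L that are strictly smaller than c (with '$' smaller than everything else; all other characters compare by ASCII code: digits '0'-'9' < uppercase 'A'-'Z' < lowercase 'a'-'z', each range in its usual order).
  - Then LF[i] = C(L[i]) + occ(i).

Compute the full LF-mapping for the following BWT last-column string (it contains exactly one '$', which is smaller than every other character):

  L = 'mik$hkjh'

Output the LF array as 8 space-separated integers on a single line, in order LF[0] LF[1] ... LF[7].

Char counts: '$':1, 'h':2, 'i':1, 'j':1, 'k':2, 'm':1
C (first-col start): C('$')=0, C('h')=1, C('i')=3, C('j')=4, C('k')=5, C('m')=7
L[0]='m': occ=0, LF[0]=C('m')+0=7+0=7
L[1]='i': occ=0, LF[1]=C('i')+0=3+0=3
L[2]='k': occ=0, LF[2]=C('k')+0=5+0=5
L[3]='$': occ=0, LF[3]=C('$')+0=0+0=0
L[4]='h': occ=0, LF[4]=C('h')+0=1+0=1
L[5]='k': occ=1, LF[5]=C('k')+1=5+1=6
L[6]='j': occ=0, LF[6]=C('j')+0=4+0=4
L[7]='h': occ=1, LF[7]=C('h')+1=1+1=2

Answer: 7 3 5 0 1 6 4 2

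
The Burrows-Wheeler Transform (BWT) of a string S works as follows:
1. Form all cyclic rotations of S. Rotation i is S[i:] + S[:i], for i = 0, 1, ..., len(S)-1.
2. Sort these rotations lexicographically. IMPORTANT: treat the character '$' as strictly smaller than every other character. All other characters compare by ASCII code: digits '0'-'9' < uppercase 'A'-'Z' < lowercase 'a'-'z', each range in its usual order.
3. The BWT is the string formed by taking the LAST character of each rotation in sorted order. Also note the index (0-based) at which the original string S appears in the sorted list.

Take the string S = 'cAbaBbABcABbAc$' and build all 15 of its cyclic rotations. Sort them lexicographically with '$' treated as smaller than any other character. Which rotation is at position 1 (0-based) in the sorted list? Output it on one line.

All 15 rotations (rotation i = S[i:]+S[:i]):
  rot[0] = cAbaBbABcABbAc$
  rot[1] = AbaBbABcABbAc$c
  rot[2] = baBbABcABbAc$cA
  rot[3] = aBbABcABbAc$cAb
  rot[4] = BbABcABbAc$cAba
  rot[5] = bABcABbAc$cAbaB
  rot[6] = ABcABbAc$cAbaBb
  rot[7] = BcABbAc$cAbaBbA
  rot[8] = cABbAc$cAbaBbAB
  rot[9] = ABbAc$cAbaBbABc
  rot[10] = BbAc$cAbaBbABcA
  rot[11] = bAc$cAbaBbABcAB
  rot[12] = Ac$cAbaBbABcABb
  rot[13] = c$cAbaBbABcABbA
  rot[14] = $cAbaBbABcABbAc
Sorted (with $ < everything):
  sorted[0] = $cAbaBbABcABbAc
  sorted[1] = ABbAc$cAbaBbABc
  sorted[2] = ABcABbAc$cAbaBb
  sorted[3] = AbaBbABcABbAc$c
  sorted[4] = Ac$cAbaBbABcABb
  sorted[5] = BbABcABbAc$cAba
  sorted[6] = BbAc$cAbaBbABcA
  sorted[7] = BcABbAc$cAbaBbA
  sorted[8] = aBbABcABbAc$cAb
  sorted[9] = bABcABbAc$cAbaB
  sorted[10] = bAc$cAbaBbABcAB
  sorted[11] = baBbABcABbAc$cA
  sorted[12] = c$cAbaBbABcABbA
  sorted[13] = cABbAc$cAbaBbAB
  sorted[14] = cAbaBbABcABbAc$
sorted[1] = ABbAc$cAbaBbABc

Answer: ABbAc$cAbaBbABc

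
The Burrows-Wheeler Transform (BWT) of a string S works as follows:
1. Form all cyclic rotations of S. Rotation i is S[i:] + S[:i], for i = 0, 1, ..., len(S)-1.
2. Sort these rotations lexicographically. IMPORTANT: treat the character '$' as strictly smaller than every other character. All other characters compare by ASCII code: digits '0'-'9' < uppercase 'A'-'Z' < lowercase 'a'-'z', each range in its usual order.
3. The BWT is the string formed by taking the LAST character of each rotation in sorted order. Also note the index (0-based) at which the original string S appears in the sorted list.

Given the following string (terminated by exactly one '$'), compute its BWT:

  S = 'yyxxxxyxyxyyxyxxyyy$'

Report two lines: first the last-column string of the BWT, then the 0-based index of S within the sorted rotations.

Answer: yyxxyyxyyxyyxyxxy$xx
17

Derivation:
All 20 rotations (rotation i = S[i:]+S[:i]):
  rot[0] = yyxxxxyxyxyyxyxxyyy$
  rot[1] = yxxxxyxyxyyxyxxyyy$y
  rot[2] = xxxxyxyxyyxyxxyyy$yy
  rot[3] = xxxyxyxyyxyxxyyy$yyx
  rot[4] = xxyxyxyyxyxxyyy$yyxx
  rot[5] = xyxyxyyxyxxyyy$yyxxx
  rot[6] = yxyxyyxyxxyyy$yyxxxx
  rot[7] = xyxyyxyxxyyy$yyxxxxy
  rot[8] = yxyyxyxxyyy$yyxxxxyx
  rot[9] = xyyxyxxyyy$yyxxxxyxy
  rot[10] = yyxyxxyyy$yyxxxxyxyx
  rot[11] = yxyxxyyy$yyxxxxyxyxy
  rot[12] = xyxxyyy$yyxxxxyxyxyy
  rot[13] = yxxyyy$yyxxxxyxyxyyx
  rot[14] = xxyyy$yyxxxxyxyxyyxy
  rot[15] = xyyy$yyxxxxyxyxyyxyx
  rot[16] = yyy$yyxxxxyxyxyyxyxx
  rot[17] = yy$yyxxxxyxyxyyxyxxy
  rot[18] = y$yyxxxxyxyxyyxyxxyy
  rot[19] = $yyxxxxyxyxyyxyxxyyy
Sorted (with $ < everything):
  sorted[0] = $yyxxxxyxyxyyxyxxyyy  (last char: 'y')
  sorted[1] = xxxxyxyxyyxyxxyyy$yy  (last char: 'y')
  sorted[2] = xxxyxyxyyxyxxyyy$yyx  (last char: 'x')
  sorted[3] = xxyxyxyyxyxxyyy$yyxx  (last char: 'x')
  sorted[4] = xxyyy$yyxxxxyxyxyyxy  (last char: 'y')
  sorted[5] = xyxxyyy$yyxxxxyxyxyy  (last char: 'y')
  sorted[6] = xyxyxyyxyxxyyy$yyxxx  (last char: 'x')
  sorted[7] = xyxyyxyxxyyy$yyxxxxy  (last char: 'y')
  sorted[8] = xyyxyxxyyy$yyxxxxyxy  (last char: 'y')
  sorted[9] = xyyy$yyxxxxyxyxyyxyx  (last char: 'x')
  sorted[10] = y$yyxxxxyxyxyyxyxxyy  (last char: 'y')
  sorted[11] = yxxxxyxyxyyxyxxyyy$y  (last char: 'y')
  sorted[12] = yxxyyy$yyxxxxyxyxyyx  (last char: 'x')
  sorted[13] = yxyxxyyy$yyxxxxyxyxy  (last char: 'y')
  sorted[14] = yxyxyyxyxxyyy$yyxxxx  (last char: 'x')
  sorted[15] = yxyyxyxxyyy$yyxxxxyx  (last char: 'x')
  sorted[16] = yy$yyxxxxyxyxyyxyxxy  (last char: 'y')
  sorted[17] = yyxxxxyxyxyyxyxxyyy$  (last char: '$')
  sorted[18] = yyxyxxyyy$yyxxxxyxyx  (last char: 'x')
  sorted[19] = yyy$yyxxxxyxyxyyxyxx  (last char: 'x')
Last column: yyxxyyxyyxyyxyxxy$xx
Original string S is at sorted index 17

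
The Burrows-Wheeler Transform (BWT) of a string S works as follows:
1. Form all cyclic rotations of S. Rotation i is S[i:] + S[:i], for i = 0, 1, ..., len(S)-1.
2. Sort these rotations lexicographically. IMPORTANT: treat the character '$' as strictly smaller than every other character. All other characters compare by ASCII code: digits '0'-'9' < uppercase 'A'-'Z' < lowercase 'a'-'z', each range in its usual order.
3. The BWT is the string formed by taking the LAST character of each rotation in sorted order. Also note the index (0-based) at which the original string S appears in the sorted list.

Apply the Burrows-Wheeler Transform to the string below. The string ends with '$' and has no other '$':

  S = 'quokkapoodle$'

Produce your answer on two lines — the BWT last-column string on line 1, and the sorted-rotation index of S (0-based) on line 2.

All 13 rotations (rotation i = S[i:]+S[:i]):
  rot[0] = quokkapoodle$
  rot[1] = uokkapoodle$q
  rot[2] = okkapoodle$qu
  rot[3] = kkapoodle$quo
  rot[4] = kapoodle$quok
  rot[5] = apoodle$quokk
  rot[6] = poodle$quokka
  rot[7] = oodle$quokkap
  rot[8] = odle$quokkapo
  rot[9] = dle$quokkapoo
  rot[10] = le$quokkapood
  rot[11] = e$quokkapoodl
  rot[12] = $quokkapoodle
Sorted (with $ < everything):
  sorted[0] = $quokkapoodle  (last char: 'e')
  sorted[1] = apoodle$quokk  (last char: 'k')
  sorted[2] = dle$quokkapoo  (last char: 'o')
  sorted[3] = e$quokkapoodl  (last char: 'l')
  sorted[4] = kapoodle$quok  (last char: 'k')
  sorted[5] = kkapoodle$quo  (last char: 'o')
  sorted[6] = le$quokkapood  (last char: 'd')
  sorted[7] = odle$quokkapo  (last char: 'o')
  sorted[8] = okkapoodle$qu  (last char: 'u')
  sorted[9] = oodle$quokkap  (last char: 'p')
  sorted[10] = poodle$quokka  (last char: 'a')
  sorted[11] = quokkapoodle$  (last char: '$')
  sorted[12] = uokkapoodle$q  (last char: 'q')
Last column: ekolkodoupa$q
Original string S is at sorted index 11

Answer: ekolkodoupa$q
11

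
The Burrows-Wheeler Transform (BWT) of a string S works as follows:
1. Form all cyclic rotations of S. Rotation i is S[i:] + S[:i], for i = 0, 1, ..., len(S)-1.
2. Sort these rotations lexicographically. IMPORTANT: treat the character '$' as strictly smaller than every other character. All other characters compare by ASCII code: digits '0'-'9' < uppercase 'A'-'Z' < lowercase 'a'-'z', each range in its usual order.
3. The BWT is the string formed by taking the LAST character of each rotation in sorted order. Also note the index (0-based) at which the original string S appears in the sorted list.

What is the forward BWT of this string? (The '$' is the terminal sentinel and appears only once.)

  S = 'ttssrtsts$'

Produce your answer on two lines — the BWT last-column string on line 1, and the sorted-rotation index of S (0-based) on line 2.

All 10 rotations (rotation i = S[i:]+S[:i]):
  rot[0] = ttssrtsts$
  rot[1] = tssrtsts$t
  rot[2] = ssrtsts$tt
  rot[3] = srtsts$tts
  rot[4] = rtsts$ttss
  rot[5] = tsts$ttssr
  rot[6] = sts$ttssrt
  rot[7] = ts$ttssrts
  rot[8] = s$ttssrtst
  rot[9] = $ttssrtsts
Sorted (with $ < everything):
  sorted[0] = $ttssrtsts  (last char: 's')
  sorted[1] = rtsts$ttss  (last char: 's')
  sorted[2] = s$ttssrtst  (last char: 't')
  sorted[3] = srtsts$tts  (last char: 's')
  sorted[4] = ssrtsts$tt  (last char: 't')
  sorted[5] = sts$ttssrt  (last char: 't')
  sorted[6] = ts$ttssrts  (last char: 's')
  sorted[7] = tssrtsts$t  (last char: 't')
  sorted[8] = tsts$ttssr  (last char: 'r')
  sorted[9] = ttssrtsts$  (last char: '$')
Last column: sststtstr$
Original string S is at sorted index 9

Answer: sststtstr$
9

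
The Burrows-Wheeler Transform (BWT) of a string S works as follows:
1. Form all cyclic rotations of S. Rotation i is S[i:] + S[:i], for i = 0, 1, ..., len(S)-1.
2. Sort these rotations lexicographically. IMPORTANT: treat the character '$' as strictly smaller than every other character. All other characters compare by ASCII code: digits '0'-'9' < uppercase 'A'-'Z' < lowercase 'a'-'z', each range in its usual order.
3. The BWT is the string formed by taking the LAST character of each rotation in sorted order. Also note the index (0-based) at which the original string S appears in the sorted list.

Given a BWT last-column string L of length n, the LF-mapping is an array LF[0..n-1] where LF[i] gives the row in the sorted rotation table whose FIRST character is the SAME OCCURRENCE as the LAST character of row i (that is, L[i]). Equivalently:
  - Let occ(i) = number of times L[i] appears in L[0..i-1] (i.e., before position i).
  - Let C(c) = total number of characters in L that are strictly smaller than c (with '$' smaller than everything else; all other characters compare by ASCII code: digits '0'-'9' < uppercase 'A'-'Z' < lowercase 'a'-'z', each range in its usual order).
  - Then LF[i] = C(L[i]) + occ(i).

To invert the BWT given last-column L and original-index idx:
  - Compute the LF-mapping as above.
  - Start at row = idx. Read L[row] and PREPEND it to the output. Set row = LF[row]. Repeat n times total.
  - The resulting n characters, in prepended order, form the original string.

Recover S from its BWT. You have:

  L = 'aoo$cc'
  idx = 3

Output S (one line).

LF mapping: 1 4 5 0 2 3
Walk LF starting at row 3, prepending L[row]:
  step 1: row=3, L[3]='$', prepend. Next row=LF[3]=0
  step 2: row=0, L[0]='a', prepend. Next row=LF[0]=1
  step 3: row=1, L[1]='o', prepend. Next row=LF[1]=4
  step 4: row=4, L[4]='c', prepend. Next row=LF[4]=2
  step 5: row=2, L[2]='o', prepend. Next row=LF[2]=5
  step 6: row=5, L[5]='c', prepend. Next row=LF[5]=3
Reversed output: cocoa$

Answer: cocoa$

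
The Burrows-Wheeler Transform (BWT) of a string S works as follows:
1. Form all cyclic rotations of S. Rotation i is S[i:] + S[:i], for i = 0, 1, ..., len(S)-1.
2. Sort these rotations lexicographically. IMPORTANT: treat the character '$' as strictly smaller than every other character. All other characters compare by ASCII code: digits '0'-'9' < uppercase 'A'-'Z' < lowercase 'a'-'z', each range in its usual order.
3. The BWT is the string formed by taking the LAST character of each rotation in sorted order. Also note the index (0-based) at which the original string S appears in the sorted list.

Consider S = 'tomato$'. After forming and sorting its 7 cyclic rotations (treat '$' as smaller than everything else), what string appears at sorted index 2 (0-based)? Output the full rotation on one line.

All 7 rotations (rotation i = S[i:]+S[:i]):
  rot[0] = tomato$
  rot[1] = omato$t
  rot[2] = mato$to
  rot[3] = ato$tom
  rot[4] = to$toma
  rot[5] = o$tomat
  rot[6] = $tomato
Sorted (with $ < everything):
  sorted[0] = $tomato
  sorted[1] = ato$tom
  sorted[2] = mato$to
  sorted[3] = o$tomat
  sorted[4] = omato$t
  sorted[5] = to$toma
  sorted[6] = tomato$
sorted[2] = mato$to

Answer: mato$to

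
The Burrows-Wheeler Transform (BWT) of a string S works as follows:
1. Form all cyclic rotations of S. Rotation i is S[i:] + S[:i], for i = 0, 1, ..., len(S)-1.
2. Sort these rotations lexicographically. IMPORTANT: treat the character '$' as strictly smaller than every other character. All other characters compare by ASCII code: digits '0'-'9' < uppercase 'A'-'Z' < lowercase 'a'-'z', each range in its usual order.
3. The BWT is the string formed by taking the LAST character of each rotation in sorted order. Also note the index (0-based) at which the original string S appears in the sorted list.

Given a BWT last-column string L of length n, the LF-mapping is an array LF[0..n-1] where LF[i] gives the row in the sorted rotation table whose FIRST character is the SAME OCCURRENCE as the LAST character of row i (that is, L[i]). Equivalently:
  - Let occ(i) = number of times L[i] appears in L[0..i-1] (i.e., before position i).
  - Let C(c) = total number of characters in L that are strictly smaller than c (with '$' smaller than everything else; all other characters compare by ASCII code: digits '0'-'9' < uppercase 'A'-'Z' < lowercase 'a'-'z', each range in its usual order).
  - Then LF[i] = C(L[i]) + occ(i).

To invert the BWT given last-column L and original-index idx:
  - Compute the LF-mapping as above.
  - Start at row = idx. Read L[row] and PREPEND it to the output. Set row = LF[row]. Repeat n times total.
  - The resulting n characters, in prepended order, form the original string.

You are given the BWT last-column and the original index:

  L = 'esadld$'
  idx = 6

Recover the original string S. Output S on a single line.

Answer: saddle$

Derivation:
LF mapping: 4 6 1 2 5 3 0
Walk LF starting at row 6, prepending L[row]:
  step 1: row=6, L[6]='$', prepend. Next row=LF[6]=0
  step 2: row=0, L[0]='e', prepend. Next row=LF[0]=4
  step 3: row=4, L[4]='l', prepend. Next row=LF[4]=5
  step 4: row=5, L[5]='d', prepend. Next row=LF[5]=3
  step 5: row=3, L[3]='d', prepend. Next row=LF[3]=2
  step 6: row=2, L[2]='a', prepend. Next row=LF[2]=1
  step 7: row=1, L[1]='s', prepend. Next row=LF[1]=6
Reversed output: saddle$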